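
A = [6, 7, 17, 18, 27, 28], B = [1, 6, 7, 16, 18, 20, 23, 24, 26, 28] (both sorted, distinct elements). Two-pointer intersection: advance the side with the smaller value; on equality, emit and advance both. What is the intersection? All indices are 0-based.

[i=0,j=0] 6>1 → j++
[i=0,j=1] 6==6 emit → i++,j++
[i=1,j=2] 7==7 emit → i++,j++
[i=2,j=3] 17>16 → j++
[i=2,j=4] 17<18 → i++
[i=3,j=4] 18==18 emit → i++,j++
[i=4,j=5] 27>20 → j++
[i=4,j=6] 27>23 → j++
[i=4,j=7] 27>24 → j++
[i=4,j=8] 27>26 → j++
[i=4,j=9] 27<28 → i++
[i=5,j=9] 28==28 emit → i++,j++

intersection = [6, 7, 18, 28]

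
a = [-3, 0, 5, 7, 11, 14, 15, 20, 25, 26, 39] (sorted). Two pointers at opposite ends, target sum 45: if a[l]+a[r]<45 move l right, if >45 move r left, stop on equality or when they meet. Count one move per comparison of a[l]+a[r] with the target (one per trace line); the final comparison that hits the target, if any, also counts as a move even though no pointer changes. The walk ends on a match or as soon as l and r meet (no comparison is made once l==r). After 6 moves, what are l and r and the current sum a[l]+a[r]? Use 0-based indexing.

[0,10] -3+39=36 <45 → l++
[1,10] 0+39=39 <45 → l++
[2,10] 5+39=44 <45 → l++
[3,10] 7+39=46 >45 → r--
[3,9] 7+26=33 <45 → l++
[4,9] 11+26=37 <45 → l++

l=5, r=9, sum=40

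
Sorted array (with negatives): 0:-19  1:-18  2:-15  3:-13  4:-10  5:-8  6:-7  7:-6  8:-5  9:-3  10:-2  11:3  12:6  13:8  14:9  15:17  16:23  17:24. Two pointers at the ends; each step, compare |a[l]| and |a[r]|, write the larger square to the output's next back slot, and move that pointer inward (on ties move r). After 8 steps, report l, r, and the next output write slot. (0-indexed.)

l=0 r=17: |-19|<=|24| out[17]=576, r--
l=0 r=16: |-19|<=|23| out[16]=529, r--
l=0 r=15: |-19|>|17| out[15]=361, l++
l=1 r=15: |-18|>|17| out[14]=324, l++
l=2 r=15: |-15|<=|17| out[13]=289, r--
l=2 r=14: |-15|>|9| out[12]=225, l++
l=3 r=14: |-13|>|9| out[11]=169, l++
l=4 r=14: |-10|>|9| out[10]=100, l++

l=5, r=14, next write slot=9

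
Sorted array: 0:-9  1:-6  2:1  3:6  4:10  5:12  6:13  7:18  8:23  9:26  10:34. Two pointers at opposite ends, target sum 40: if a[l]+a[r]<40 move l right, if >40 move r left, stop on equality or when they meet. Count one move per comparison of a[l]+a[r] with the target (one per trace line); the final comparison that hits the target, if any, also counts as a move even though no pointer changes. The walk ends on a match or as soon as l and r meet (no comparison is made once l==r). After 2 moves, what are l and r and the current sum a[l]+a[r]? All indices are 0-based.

[0,10] -9+34=25 <40 → l++
[1,10] -6+34=28 <40 → l++

l=2, r=10, sum=35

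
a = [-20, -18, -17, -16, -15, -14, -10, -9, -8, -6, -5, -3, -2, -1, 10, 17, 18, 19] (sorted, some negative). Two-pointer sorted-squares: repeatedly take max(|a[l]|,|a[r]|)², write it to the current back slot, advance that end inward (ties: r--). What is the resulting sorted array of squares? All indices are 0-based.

l=0 r=17: |-20|>|19| out[17]=400, l++
l=1 r=17: |-18|<=|19| out[16]=361, r--
l=1 r=16: |-18|<=|18| out[15]=324, r--
l=1 r=15: |-18|>|17| out[14]=324, l++
l=2 r=15: |-17|<=|17| out[13]=289, r--
l=2 r=14: |-17|>|10| out[12]=289, l++
l=3 r=14: |-16|>|10| out[11]=256, l++
l=4 r=14: |-15|>|10| out[10]=225, l++
l=5 r=14: |-14|>|10| out[9]=196, l++
l=6 r=14: |-10|<=|10| out[8]=100, r--
l=6 r=13: |-10|>|-1| out[7]=100, l++
l=7 r=13: |-9|>|-1| out[6]=81, l++
l=8 r=13: |-8|>|-1| out[5]=64, l++
l=9 r=13: |-6|>|-1| out[4]=36, l++
l=10 r=13: |-5|>|-1| out[3]=25, l++
l=11 r=13: |-3|>|-1| out[2]=9, l++
l=12 r=13: |-2|>|-1| out[1]=4, l++
l=13 r=13: |-1|<=|-1| out[0]=1, r--

[1, 4, 9, 25, 36, 64, 81, 100, 100, 196, 225, 256, 289, 289, 324, 324, 361, 400]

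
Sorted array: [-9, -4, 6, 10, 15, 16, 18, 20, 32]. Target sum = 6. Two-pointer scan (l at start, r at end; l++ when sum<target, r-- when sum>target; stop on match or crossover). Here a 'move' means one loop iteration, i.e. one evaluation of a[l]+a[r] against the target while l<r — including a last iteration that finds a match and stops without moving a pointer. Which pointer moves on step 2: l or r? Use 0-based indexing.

l=0 r=8: -9+32=23 >6, r--
l=0 r=7: -9+20=11 >6, r--

r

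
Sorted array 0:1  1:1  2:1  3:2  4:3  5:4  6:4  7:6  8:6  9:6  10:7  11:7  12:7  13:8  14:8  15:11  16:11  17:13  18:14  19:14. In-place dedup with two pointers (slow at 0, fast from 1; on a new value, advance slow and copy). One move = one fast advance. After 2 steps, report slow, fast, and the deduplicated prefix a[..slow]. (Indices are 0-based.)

slow=0, fast=3, prefix=[1]

(s=0,f=1) a[fast]=1=a[slow] dup → fast++
(s=0,f=2) a[fast]=1=a[slow] dup → fast++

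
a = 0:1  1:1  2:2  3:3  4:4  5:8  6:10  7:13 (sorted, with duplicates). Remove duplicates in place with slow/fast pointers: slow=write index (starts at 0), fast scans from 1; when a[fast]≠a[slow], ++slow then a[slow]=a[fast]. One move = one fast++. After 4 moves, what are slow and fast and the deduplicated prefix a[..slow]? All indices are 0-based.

slow=0 fast=1: a[fast]=1=a[slow] dup, fast++
slow=0 fast=2: a[fast]=2≠a[slow]=1 write a[1]=2, slow++,fast++
slow=1 fast=3: a[fast]=3≠a[slow]=2 write a[2]=3, slow++,fast++
slow=2 fast=4: a[fast]=4≠a[slow]=3 write a[3]=4, slow++,fast++

slow=3, fast=5, prefix=[1, 2, 3, 4]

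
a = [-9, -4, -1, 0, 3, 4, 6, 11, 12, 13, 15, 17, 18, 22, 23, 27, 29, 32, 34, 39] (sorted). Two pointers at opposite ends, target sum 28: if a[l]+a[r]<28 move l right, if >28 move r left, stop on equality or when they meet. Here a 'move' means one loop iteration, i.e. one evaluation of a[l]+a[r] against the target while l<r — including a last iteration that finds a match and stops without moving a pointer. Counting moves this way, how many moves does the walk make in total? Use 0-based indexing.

4 moves

[0,19] -9+39=30 >28 → r--
[0,18] -9+34=25 <28 → l++
[1,18] -4+34=30 >28 → r--
[1,17] -4+32=28 → found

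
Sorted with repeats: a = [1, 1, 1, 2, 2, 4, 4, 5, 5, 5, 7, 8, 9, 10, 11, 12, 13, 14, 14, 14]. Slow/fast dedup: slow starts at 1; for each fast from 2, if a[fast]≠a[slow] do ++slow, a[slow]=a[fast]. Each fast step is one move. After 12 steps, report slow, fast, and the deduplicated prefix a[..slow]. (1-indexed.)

slow=7, fast=14, prefix=[1, 2, 4, 5, 7, 8, 9]

(s=1,f=2) a[fast]=1=a[slow] dup → fast++
(s=1,f=3) a[fast]=1=a[slow] dup → fast++
(s=1,f=4) a[fast]=2≠a[slow]=1 write a[2]=2 → slow++,fast++
(s=2,f=5) a[fast]=2=a[slow] dup → fast++
(s=2,f=6) a[fast]=4≠a[slow]=2 write a[3]=4 → slow++,fast++
(s=3,f=7) a[fast]=4=a[slow] dup → fast++
(s=3,f=8) a[fast]=5≠a[slow]=4 write a[4]=5 → slow++,fast++
(s=4,f=9) a[fast]=5=a[slow] dup → fast++
(s=4,f=10) a[fast]=5=a[slow] dup → fast++
(s=4,f=11) a[fast]=7≠a[slow]=5 write a[5]=7 → slow++,fast++
(s=5,f=12) a[fast]=8≠a[slow]=7 write a[6]=8 → slow++,fast++
(s=6,f=13) a[fast]=9≠a[slow]=8 write a[7]=9 → slow++,fast++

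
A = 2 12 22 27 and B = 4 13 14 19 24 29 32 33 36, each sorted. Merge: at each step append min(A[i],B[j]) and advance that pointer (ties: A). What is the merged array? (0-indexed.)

[2, 4, 12, 13, 14, 19, 22, 24, 27, 29, 32, 33, 36]

i=0 j=0: A[i]=2<=B[j]=4 take 2, i++
i=1 j=0: A[i]=12>B[j]=4 take 4, j++
i=1 j=1: A[i]=12<=B[j]=13 take 12, i++
i=2 j=1: A[i]=22>B[j]=13 take 13, j++
i=2 j=2: A[i]=22>B[j]=14 take 14, j++
i=2 j=3: A[i]=22>B[j]=19 take 19, j++
i=2 j=4: A[i]=22<=B[j]=24 take 22, i++
i=3 j=4: A[i]=27>B[j]=24 take 24, j++
i=3 j=5: A[i]=27<=B[j]=29 take 27, i++
i=4 j=5: A done, take B[j]=29, j++
i=4 j=6: A done, take B[j]=32, j++
i=4 j=7: A done, take B[j]=33, j++
i=4 j=8: A done, take B[j]=36, j++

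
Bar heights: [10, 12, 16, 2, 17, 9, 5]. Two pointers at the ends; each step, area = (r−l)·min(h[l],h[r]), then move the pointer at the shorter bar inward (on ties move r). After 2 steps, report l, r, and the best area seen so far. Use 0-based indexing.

l=0, r=4, best area=45

l=0 r=6: min(10,5)*6=30 best=30 *, r--
l=0 r=5: min(10,9)*5=45 best=45 *, r--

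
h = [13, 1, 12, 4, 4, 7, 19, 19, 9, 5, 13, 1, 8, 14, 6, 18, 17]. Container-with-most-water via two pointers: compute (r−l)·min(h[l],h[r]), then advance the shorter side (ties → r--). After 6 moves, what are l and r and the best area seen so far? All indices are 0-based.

[0,16] min(13,17)*16=208 best=208 * → l++
[1,16] min(1,17)*15=15 best=208 → l++
[2,16] min(12,17)*14=168 best=208 → l++
[3,16] min(4,17)*13=52 best=208 → l++
[4,16] min(4,17)*12=48 best=208 → l++
[5,16] min(7,17)*11=77 best=208 → l++

l=6, r=16, best area=208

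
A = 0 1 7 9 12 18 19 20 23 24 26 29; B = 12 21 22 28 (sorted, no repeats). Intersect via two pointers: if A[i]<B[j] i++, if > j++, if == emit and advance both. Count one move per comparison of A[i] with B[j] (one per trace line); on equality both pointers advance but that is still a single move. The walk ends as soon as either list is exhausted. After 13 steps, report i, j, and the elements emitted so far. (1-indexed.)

i=1 j=1: 0<12, i++
i=2 j=1: 1<12, i++
i=3 j=1: 7<12, i++
i=4 j=1: 9<12, i++
i=5 j=1: 12==12 emit, i++,j++
i=6 j=2: 18<21, i++
i=7 j=2: 19<21, i++
i=8 j=2: 20<21, i++
i=9 j=2: 23>21, j++
i=9 j=3: 23>22, j++
i=9 j=4: 23<28, i++
i=10 j=4: 24<28, i++
i=11 j=4: 26<28, i++

i=12, j=4, emitted=[12]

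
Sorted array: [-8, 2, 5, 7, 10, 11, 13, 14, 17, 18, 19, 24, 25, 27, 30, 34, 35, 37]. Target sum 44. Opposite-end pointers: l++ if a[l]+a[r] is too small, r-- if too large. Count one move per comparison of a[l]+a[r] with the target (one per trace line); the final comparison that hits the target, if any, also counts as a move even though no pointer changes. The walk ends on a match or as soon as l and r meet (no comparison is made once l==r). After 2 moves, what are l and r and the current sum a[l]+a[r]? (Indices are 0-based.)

l=0 r=17: -8+37=29 <44, l++
l=1 r=17: 2+37=39 <44, l++

l=2, r=17, sum=42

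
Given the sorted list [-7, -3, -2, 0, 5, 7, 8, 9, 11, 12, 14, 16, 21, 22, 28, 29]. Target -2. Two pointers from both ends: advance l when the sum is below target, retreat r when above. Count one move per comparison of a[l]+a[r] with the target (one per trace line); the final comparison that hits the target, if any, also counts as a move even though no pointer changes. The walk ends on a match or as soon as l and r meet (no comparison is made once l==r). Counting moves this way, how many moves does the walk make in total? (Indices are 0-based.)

l=0 r=15: -7+29=22 >-2, r--
l=0 r=14: -7+28=21 >-2, r--
l=0 r=13: -7+22=15 >-2, r--
l=0 r=12: -7+21=14 >-2, r--
l=0 r=11: -7+16=9 >-2, r--
l=0 r=10: -7+14=7 >-2, r--
l=0 r=9: -7+12=5 >-2, r--
l=0 r=8: -7+11=4 >-2, r--
l=0 r=7: -7+9=2 >-2, r--
l=0 r=6: -7+8=1 >-2, r--
l=0 r=5: -7+7=0 >-2, r--
l=0 r=4: -7+5=-2, found

12 moves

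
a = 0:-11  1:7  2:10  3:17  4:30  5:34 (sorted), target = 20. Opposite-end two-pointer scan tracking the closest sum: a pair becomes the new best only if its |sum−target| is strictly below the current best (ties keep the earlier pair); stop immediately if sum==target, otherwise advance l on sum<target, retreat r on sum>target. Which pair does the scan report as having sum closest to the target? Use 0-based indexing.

l=0 r=5: -11+34=23 d=3 *, r--
l=0 r=4: -11+30=19 d=1 *, l++
l=1 r=4: 7+30=37 d=17, r--
l=1 r=3: 7+17=24 d=4, r--
l=1 r=2: 7+10=17 d=3, l++

pair (-11, 30) with sum 19 (|Δ|=1)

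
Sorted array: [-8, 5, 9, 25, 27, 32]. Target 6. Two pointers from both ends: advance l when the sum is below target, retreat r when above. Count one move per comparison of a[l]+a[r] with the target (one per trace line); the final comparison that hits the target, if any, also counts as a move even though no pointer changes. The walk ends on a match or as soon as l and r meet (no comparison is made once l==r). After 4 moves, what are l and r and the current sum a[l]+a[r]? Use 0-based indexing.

l=0 r=5: -8+32=24 >6, r--
l=0 r=4: -8+27=19 >6, r--
l=0 r=3: -8+25=17 >6, r--
l=0 r=2: -8+9=1 <6, l++

l=1, r=2, sum=14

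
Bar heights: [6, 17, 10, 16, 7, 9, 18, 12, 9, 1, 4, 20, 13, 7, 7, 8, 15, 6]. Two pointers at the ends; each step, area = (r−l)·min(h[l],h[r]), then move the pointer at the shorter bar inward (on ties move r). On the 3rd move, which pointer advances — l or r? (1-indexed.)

r

l=1 r=18: min(6,6)*17=102 best=102 *, r--
l=1 r=17: min(6,15)*16=96 best=102, l++
l=2 r=17: min(17,15)*15=225 best=225 *, r--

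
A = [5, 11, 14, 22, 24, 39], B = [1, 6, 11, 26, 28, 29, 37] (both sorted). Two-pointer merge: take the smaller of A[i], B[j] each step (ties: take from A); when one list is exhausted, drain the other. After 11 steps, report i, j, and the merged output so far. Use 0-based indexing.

i=5, j=6, merged so far=[1, 5, 6, 11, 11, 14, 22, 24, 26, 28, 29]

i=0 j=0: A[i]=5>B[j]=1 take 1, j++
i=0 j=1: A[i]=5<=B[j]=6 take 5, i++
i=1 j=1: A[i]=11>B[j]=6 take 6, j++
i=1 j=2: A[i]=11<=B[j]=11 take 11, i++
i=2 j=2: A[i]=14>B[j]=11 take 11, j++
i=2 j=3: A[i]=14<=B[j]=26 take 14, i++
i=3 j=3: A[i]=22<=B[j]=26 take 22, i++
i=4 j=3: A[i]=24<=B[j]=26 take 24, i++
i=5 j=3: A[i]=39>B[j]=26 take 26, j++
i=5 j=4: A[i]=39>B[j]=28 take 28, j++
i=5 j=5: A[i]=39>B[j]=29 take 29, j++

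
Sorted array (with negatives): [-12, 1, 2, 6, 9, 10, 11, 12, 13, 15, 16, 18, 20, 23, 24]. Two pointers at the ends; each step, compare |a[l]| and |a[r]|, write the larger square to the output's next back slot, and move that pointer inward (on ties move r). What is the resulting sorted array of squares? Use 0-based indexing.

l=0 r=14: |-12|<=|24| out[14]=576, r--
l=0 r=13: |-12|<=|23| out[13]=529, r--
l=0 r=12: |-12|<=|20| out[12]=400, r--
l=0 r=11: |-12|<=|18| out[11]=324, r--
l=0 r=10: |-12|<=|16| out[10]=256, r--
l=0 r=9: |-12|<=|15| out[9]=225, r--
l=0 r=8: |-12|<=|13| out[8]=169, r--
l=0 r=7: |-12|<=|12| out[7]=144, r--
l=0 r=6: |-12|>|11| out[6]=144, l++
l=1 r=6: |1|<=|11| out[5]=121, r--
l=1 r=5: |1|<=|10| out[4]=100, r--
l=1 r=4: |1|<=|9| out[3]=81, r--
l=1 r=3: |1|<=|6| out[2]=36, r--
l=1 r=2: |1|<=|2| out[1]=4, r--
l=1 r=1: |1|<=|1| out[0]=1, r--

[1, 4, 36, 81, 100, 121, 144, 144, 169, 225, 256, 324, 400, 529, 576]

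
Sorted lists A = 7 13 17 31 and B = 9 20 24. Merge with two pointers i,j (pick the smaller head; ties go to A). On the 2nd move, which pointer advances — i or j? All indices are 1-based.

j

[i=1,j=1] A[i]=7<=B[j]=9 take 7 → i++
[i=2,j=1] A[i]=13>B[j]=9 take 9 → j++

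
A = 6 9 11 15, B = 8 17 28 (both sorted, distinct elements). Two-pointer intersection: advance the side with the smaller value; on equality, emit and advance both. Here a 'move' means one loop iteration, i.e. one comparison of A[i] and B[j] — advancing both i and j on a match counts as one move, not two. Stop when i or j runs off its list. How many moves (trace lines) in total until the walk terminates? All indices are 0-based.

[i=0,j=0] 6<8 → i++
[i=1,j=0] 9>8 → j++
[i=1,j=1] 9<17 → i++
[i=2,j=1] 11<17 → i++
[i=3,j=1] 15<17 → i++

5 moves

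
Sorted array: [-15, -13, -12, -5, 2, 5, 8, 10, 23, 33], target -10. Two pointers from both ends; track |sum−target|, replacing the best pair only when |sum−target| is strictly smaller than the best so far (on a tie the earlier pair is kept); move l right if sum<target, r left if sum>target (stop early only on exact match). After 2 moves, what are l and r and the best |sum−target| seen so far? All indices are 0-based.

[0,9] -15+33=18 d=28 * → r--
[0,8] -15+23=8 d=18 * → r--

l=0, r=7, best |Δ|=18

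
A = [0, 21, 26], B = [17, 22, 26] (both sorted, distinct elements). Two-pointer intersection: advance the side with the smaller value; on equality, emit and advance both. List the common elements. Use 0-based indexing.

intersection = [26]

i=0 j=0: 0<17, i++
i=1 j=0: 21>17, j++
i=1 j=1: 21<22, i++
i=2 j=1: 26>22, j++
i=2 j=2: 26==26 emit, i++,j++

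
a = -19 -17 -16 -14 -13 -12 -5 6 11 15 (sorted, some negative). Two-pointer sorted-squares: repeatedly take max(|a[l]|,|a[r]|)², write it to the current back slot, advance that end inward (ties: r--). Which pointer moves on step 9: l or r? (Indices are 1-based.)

r

l=1 r=10: |-19|>|15| out[10]=361, l++
l=2 r=10: |-17|>|15| out[9]=289, l++
l=3 r=10: |-16|>|15| out[8]=256, l++
l=4 r=10: |-14|<=|15| out[7]=225, r--
l=4 r=9: |-14|>|11| out[6]=196, l++
l=5 r=9: |-13|>|11| out[5]=169, l++
l=6 r=9: |-12|>|11| out[4]=144, l++
l=7 r=9: |-5|<=|11| out[3]=121, r--
l=7 r=8: |-5|<=|6| out[2]=36, r--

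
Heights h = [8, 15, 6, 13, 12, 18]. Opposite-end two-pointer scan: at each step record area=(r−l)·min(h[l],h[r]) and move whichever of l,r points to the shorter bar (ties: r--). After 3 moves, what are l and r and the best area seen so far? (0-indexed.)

l=3, r=5, best area=60

l=0 r=5: min(8,18)*5=40 best=40 *, l++
l=1 r=5: min(15,18)*4=60 best=60 *, l++
l=2 r=5: min(6,18)*3=18 best=60, l++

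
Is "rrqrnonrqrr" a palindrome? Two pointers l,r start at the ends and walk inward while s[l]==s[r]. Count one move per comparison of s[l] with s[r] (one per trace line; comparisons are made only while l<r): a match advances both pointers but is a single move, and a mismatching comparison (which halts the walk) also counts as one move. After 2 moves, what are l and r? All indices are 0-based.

l=2, r=8

l=0 r=10: 'r'=='r', l++,r--
l=1 r=9: 'r'=='r', l++,r--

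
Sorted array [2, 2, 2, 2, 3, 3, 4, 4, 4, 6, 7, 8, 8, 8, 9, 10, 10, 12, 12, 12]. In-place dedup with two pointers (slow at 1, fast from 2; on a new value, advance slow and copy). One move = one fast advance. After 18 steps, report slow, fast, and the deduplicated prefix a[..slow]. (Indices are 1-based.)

slow=9, fast=20, prefix=[2, 3, 4, 6, 7, 8, 9, 10, 12]

(s=1,f=2) a[fast]=2=a[slow] dup → fast++
(s=1,f=3) a[fast]=2=a[slow] dup → fast++
(s=1,f=4) a[fast]=2=a[slow] dup → fast++
(s=1,f=5) a[fast]=3≠a[slow]=2 write a[2]=3 → slow++,fast++
(s=2,f=6) a[fast]=3=a[slow] dup → fast++
(s=2,f=7) a[fast]=4≠a[slow]=3 write a[3]=4 → slow++,fast++
(s=3,f=8) a[fast]=4=a[slow] dup → fast++
(s=3,f=9) a[fast]=4=a[slow] dup → fast++
(s=3,f=10) a[fast]=6≠a[slow]=4 write a[4]=6 → slow++,fast++
(s=4,f=11) a[fast]=7≠a[slow]=6 write a[5]=7 → slow++,fast++
(s=5,f=12) a[fast]=8≠a[slow]=7 write a[6]=8 → slow++,fast++
(s=6,f=13) a[fast]=8=a[slow] dup → fast++
(s=6,f=14) a[fast]=8=a[slow] dup → fast++
(s=6,f=15) a[fast]=9≠a[slow]=8 write a[7]=9 → slow++,fast++
(s=7,f=16) a[fast]=10≠a[slow]=9 write a[8]=10 → slow++,fast++
(s=8,f=17) a[fast]=10=a[slow] dup → fast++
(s=8,f=18) a[fast]=12≠a[slow]=10 write a[9]=12 → slow++,fast++
(s=9,f=19) a[fast]=12=a[slow] dup → fast++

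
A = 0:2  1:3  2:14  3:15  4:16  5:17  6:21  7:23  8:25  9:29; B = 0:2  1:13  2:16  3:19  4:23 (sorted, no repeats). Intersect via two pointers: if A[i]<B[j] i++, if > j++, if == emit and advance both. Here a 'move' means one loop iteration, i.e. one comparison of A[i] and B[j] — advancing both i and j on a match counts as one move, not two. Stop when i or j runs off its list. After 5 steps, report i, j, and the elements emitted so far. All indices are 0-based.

[i=0,j=0] 2==2 emit → i++,j++
[i=1,j=1] 3<13 → i++
[i=2,j=1] 14>13 → j++
[i=2,j=2] 14<16 → i++
[i=3,j=2] 15<16 → i++

i=4, j=2, emitted=[2]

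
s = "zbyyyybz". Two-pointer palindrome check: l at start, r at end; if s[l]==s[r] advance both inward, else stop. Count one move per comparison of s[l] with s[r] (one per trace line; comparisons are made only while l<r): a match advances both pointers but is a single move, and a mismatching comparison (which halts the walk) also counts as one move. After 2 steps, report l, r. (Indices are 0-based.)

l=2, r=5

l=0 r=7: 'z'=='z', l++,r--
l=1 r=6: 'b'=='b', l++,r--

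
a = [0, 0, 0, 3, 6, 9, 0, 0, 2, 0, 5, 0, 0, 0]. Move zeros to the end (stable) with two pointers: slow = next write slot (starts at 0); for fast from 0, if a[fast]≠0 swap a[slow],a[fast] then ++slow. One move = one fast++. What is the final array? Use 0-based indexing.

(s=0,f=0) a[fast]=0 → fast++
(s=0,f=1) a[fast]=0 → fast++
(s=0,f=2) a[fast]=0 → fast++
(s=0,f=3) a[fast]=3≠0 swap→a[0]=3 → slow++,fast++
(s=1,f=4) a[fast]=6≠0 swap→a[1]=6 → slow++,fast++
(s=2,f=5) a[fast]=9≠0 swap→a[2]=9 → slow++,fast++
(s=3,f=6) a[fast]=0 → fast++
(s=3,f=7) a[fast]=0 → fast++
(s=3,f=8) a[fast]=2≠0 swap→a[3]=2 → slow++,fast++
(s=4,f=9) a[fast]=0 → fast++
(s=4,f=10) a[fast]=5≠0 swap→a[4]=5 → slow++,fast++
(s=5,f=11) a[fast]=0 → fast++
(s=5,f=12) a[fast]=0 → fast++
(s=5,f=13) a[fast]=0 → fast++

[3, 6, 9, 2, 5, 0, 0, 0, 0, 0, 0, 0, 0, 0]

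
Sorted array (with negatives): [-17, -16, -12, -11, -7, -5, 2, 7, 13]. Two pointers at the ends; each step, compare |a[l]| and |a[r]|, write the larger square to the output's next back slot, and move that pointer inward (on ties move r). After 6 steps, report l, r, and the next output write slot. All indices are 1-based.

l=5, r=7, next write slot=3

[1,9] |-17|>|13| out[9]=289 → l++
[2,9] |-16|>|13| out[8]=256 → l++
[3,9] |-12|<=|13| out[7]=169 → r--
[3,8] |-12|>|7| out[6]=144 → l++
[4,8] |-11|>|7| out[5]=121 → l++
[5,8] |-7|<=|7| out[4]=49 → r--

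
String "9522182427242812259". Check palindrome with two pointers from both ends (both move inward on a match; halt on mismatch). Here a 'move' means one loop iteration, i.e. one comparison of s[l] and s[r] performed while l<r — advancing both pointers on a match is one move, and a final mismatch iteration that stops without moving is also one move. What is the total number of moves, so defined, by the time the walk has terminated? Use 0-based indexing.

[0,18] '9'=='9' → l++,r--
[1,17] '5'=='5' → l++,r--
[2,16] '2'=='2' → l++,r--
[3,15] '2'=='2' → l++,r--
[4,14] '1'=='1' → l++,r--
[5,13] '8'=='8' → l++,r--
[6,12] '2'=='2' → l++,r--
[7,11] '4'=='4' → l++,r--
[8,10] '2'=='2' → l++,r--

9 moves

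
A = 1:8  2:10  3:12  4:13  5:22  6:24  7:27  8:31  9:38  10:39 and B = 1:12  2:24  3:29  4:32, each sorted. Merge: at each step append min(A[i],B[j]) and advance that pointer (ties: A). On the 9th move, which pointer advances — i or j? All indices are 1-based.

i

[i=1,j=1] A[i]=8<=B[j]=12 take 8 → i++
[i=2,j=1] A[i]=10<=B[j]=12 take 10 → i++
[i=3,j=1] A[i]=12<=B[j]=12 take 12 → i++
[i=4,j=1] A[i]=13>B[j]=12 take 12 → j++
[i=4,j=2] A[i]=13<=B[j]=24 take 13 → i++
[i=5,j=2] A[i]=22<=B[j]=24 take 22 → i++
[i=6,j=2] A[i]=24<=B[j]=24 take 24 → i++
[i=7,j=2] A[i]=27>B[j]=24 take 24 → j++
[i=7,j=3] A[i]=27<=B[j]=29 take 27 → i++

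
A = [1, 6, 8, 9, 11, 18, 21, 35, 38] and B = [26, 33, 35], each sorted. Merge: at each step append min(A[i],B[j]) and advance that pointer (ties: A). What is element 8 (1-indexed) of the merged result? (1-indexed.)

merged[8] = 26

i=1 j=1: A[i]=1<=B[j]=26 take 1, i++
i=2 j=1: A[i]=6<=B[j]=26 take 6, i++
i=3 j=1: A[i]=8<=B[j]=26 take 8, i++
i=4 j=1: A[i]=9<=B[j]=26 take 9, i++
i=5 j=1: A[i]=11<=B[j]=26 take 11, i++
i=6 j=1: A[i]=18<=B[j]=26 take 18, i++
i=7 j=1: A[i]=21<=B[j]=26 take 21, i++
i=8 j=1: A[i]=35>B[j]=26 take 26, j++
i=8 j=2: A[i]=35>B[j]=33 take 33, j++
i=8 j=3: A[i]=35<=B[j]=35 take 35, i++
i=9 j=3: A[i]=38>B[j]=35 take 35, j++
i=9 j=4: B done, take A[i]=38, i++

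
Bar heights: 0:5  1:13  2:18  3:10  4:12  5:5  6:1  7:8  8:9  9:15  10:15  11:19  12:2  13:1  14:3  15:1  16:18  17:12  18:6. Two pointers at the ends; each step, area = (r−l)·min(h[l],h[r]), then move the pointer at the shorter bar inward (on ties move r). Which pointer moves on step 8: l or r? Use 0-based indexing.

[0,18] min(5,6)*18=90 best=90 * → l++
[1,18] min(13,6)*17=102 best=102 * → r--
[1,17] min(13,12)*16=192 best=192 * → r--
[1,16] min(13,18)*15=195 best=195 * → l++
[2,16] min(18,18)*14=252 best=252 * → r--
[2,15] min(18,1)*13=13 best=252 → r--
[2,14] min(18,3)*12=36 best=252 → r--
[2,13] min(18,1)*11=11 best=252 → r--

r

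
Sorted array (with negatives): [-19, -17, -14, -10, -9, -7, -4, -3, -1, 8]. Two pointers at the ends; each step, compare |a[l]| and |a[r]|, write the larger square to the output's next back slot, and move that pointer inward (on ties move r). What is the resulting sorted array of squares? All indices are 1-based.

[1,10] |-19|>|8| out[10]=361 → l++
[2,10] |-17|>|8| out[9]=289 → l++
[3,10] |-14|>|8| out[8]=196 → l++
[4,10] |-10|>|8| out[7]=100 → l++
[5,10] |-9|>|8| out[6]=81 → l++
[6,10] |-7|<=|8| out[5]=64 → r--
[6,9] |-7|>|-1| out[4]=49 → l++
[7,9] |-4|>|-1| out[3]=16 → l++
[8,9] |-3|>|-1| out[2]=9 → l++
[9,9] |-1|<=|-1| out[1]=1 → r--

[1, 9, 16, 49, 64, 81, 100, 196, 289, 361]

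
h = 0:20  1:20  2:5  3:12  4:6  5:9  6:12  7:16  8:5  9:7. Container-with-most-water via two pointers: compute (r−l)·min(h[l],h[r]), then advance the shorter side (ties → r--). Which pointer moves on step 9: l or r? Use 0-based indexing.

l=0 r=9: min(20,7)*9=63 best=63 *, r--
l=0 r=8: min(20,5)*8=40 best=63, r--
l=0 r=7: min(20,16)*7=112 best=112 *, r--
l=0 r=6: min(20,12)*6=72 best=112, r--
l=0 r=5: min(20,9)*5=45 best=112, r--
l=0 r=4: min(20,6)*4=24 best=112, r--
l=0 r=3: min(20,12)*3=36 best=112, r--
l=0 r=2: min(20,5)*2=10 best=112, r--
l=0 r=1: min(20,20)*1=20 best=112, r--

r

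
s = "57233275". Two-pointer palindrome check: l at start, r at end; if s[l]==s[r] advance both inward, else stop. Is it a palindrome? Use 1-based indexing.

palindrome

l=1 r=8: '5'=='5', l++,r--
l=2 r=7: '7'=='7', l++,r--
l=3 r=6: '2'=='2', l++,r--
l=4 r=5: '3'=='3', l++,r--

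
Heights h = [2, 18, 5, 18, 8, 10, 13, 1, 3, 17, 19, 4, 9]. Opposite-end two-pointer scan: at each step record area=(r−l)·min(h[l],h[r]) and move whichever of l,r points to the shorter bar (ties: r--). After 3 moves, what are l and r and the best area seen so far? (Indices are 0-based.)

l=1, r=10, best area=99

l=0 r=12: min(2,9)*12=24 best=24 *, l++
l=1 r=12: min(18,9)*11=99 best=99 *, r--
l=1 r=11: min(18,4)*10=40 best=99, r--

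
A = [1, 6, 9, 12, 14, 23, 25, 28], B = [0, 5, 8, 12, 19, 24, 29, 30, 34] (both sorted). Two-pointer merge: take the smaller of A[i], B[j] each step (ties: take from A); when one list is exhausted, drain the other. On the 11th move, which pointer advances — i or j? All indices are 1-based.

[i=1,j=1] A[i]=1>B[j]=0 take 0 → j++
[i=1,j=2] A[i]=1<=B[j]=5 take 1 → i++
[i=2,j=2] A[i]=6>B[j]=5 take 5 → j++
[i=2,j=3] A[i]=6<=B[j]=8 take 6 → i++
[i=3,j=3] A[i]=9>B[j]=8 take 8 → j++
[i=3,j=4] A[i]=9<=B[j]=12 take 9 → i++
[i=4,j=4] A[i]=12<=B[j]=12 take 12 → i++
[i=5,j=4] A[i]=14>B[j]=12 take 12 → j++
[i=5,j=5] A[i]=14<=B[j]=19 take 14 → i++
[i=6,j=5] A[i]=23>B[j]=19 take 19 → j++
[i=6,j=6] A[i]=23<=B[j]=24 take 23 → i++

i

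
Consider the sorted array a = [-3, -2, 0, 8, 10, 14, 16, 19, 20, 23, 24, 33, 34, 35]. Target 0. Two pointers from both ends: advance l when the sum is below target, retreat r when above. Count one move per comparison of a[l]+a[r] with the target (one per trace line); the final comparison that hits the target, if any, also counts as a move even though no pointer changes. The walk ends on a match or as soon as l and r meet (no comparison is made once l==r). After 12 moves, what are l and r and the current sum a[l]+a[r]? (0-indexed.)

l=1, r=2, sum=-2

l=0 r=13: -3+35=32 >0, r--
l=0 r=12: -3+34=31 >0, r--
l=0 r=11: -3+33=30 >0, r--
l=0 r=10: -3+24=21 >0, r--
l=0 r=9: -3+23=20 >0, r--
l=0 r=8: -3+20=17 >0, r--
l=0 r=7: -3+19=16 >0, r--
l=0 r=6: -3+16=13 >0, r--
l=0 r=5: -3+14=11 >0, r--
l=0 r=4: -3+10=7 >0, r--
l=0 r=3: -3+8=5 >0, r--
l=0 r=2: -3+0=-3 <0, l++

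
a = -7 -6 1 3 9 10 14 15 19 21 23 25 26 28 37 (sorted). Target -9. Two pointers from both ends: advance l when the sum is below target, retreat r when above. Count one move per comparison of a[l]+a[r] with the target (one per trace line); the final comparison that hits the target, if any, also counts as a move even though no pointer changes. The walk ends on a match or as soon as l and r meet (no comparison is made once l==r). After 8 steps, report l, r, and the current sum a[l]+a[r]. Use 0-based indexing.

[0,14] -7+37=30 >-9 → r--
[0,13] -7+28=21 >-9 → r--
[0,12] -7+26=19 >-9 → r--
[0,11] -7+25=18 >-9 → r--
[0,10] -7+23=16 >-9 → r--
[0,9] -7+21=14 >-9 → r--
[0,8] -7+19=12 >-9 → r--
[0,7] -7+15=8 >-9 → r--

l=0, r=6, sum=7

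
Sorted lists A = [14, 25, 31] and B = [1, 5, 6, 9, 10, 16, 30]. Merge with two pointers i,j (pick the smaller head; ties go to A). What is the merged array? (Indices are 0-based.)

[i=0,j=0] A[i]=14>B[j]=1 take 1 → j++
[i=0,j=1] A[i]=14>B[j]=5 take 5 → j++
[i=0,j=2] A[i]=14>B[j]=6 take 6 → j++
[i=0,j=3] A[i]=14>B[j]=9 take 9 → j++
[i=0,j=4] A[i]=14>B[j]=10 take 10 → j++
[i=0,j=5] A[i]=14<=B[j]=16 take 14 → i++
[i=1,j=5] A[i]=25>B[j]=16 take 16 → j++
[i=1,j=6] A[i]=25<=B[j]=30 take 25 → i++
[i=2,j=6] A[i]=31>B[j]=30 take 30 → j++
[i=2,j=7] B done, take A[i]=31 → i++

[1, 5, 6, 9, 10, 14, 16, 25, 30, 31]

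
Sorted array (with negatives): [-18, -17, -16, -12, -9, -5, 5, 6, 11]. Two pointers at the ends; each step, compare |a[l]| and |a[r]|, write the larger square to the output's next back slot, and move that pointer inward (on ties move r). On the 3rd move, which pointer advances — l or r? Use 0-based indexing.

l

l=0 r=8: |-18|>|11| out[8]=324, l++
l=1 r=8: |-17|>|11| out[7]=289, l++
l=2 r=8: |-16|>|11| out[6]=256, l++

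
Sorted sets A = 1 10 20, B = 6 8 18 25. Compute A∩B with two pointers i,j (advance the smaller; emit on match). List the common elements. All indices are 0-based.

intersection = []

[i=0,j=0] 1<6 → i++
[i=1,j=0] 10>6 → j++
[i=1,j=1] 10>8 → j++
[i=1,j=2] 10<18 → i++
[i=2,j=2] 20>18 → j++
[i=2,j=3] 20<25 → i++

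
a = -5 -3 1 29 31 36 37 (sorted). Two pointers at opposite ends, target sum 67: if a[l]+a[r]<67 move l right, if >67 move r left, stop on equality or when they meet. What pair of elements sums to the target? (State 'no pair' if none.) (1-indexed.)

[1,7] -5+37=32 <67 → l++
[2,7] -3+37=34 <67 → l++
[3,7] 1+37=38 <67 → l++
[4,7] 29+37=66 <67 → l++
[5,7] 31+37=68 >67 → r--
[5,6] 31+36=67 → found

(31, 36)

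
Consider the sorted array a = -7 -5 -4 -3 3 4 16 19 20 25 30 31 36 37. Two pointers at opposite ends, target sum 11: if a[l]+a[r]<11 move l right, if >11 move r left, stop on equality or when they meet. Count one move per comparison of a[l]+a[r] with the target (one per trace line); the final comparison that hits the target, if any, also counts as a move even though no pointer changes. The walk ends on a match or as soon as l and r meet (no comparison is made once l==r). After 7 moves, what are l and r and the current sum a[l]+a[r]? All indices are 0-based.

l=0, r=6, sum=9

l=0 r=13: -7+37=30 >11, r--
l=0 r=12: -7+36=29 >11, r--
l=0 r=11: -7+31=24 >11, r--
l=0 r=10: -7+30=23 >11, r--
l=0 r=9: -7+25=18 >11, r--
l=0 r=8: -7+20=13 >11, r--
l=0 r=7: -7+19=12 >11, r--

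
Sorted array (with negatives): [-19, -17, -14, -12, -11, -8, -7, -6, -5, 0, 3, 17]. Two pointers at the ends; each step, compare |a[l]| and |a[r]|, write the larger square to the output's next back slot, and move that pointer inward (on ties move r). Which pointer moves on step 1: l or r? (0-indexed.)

l

l=0 r=11: |-19|>|17| out[11]=361, l++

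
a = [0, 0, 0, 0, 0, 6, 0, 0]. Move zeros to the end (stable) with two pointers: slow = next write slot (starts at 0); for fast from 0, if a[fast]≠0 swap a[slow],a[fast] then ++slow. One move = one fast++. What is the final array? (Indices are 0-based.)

[6, 0, 0, 0, 0, 0, 0, 0]

slow=0 fast=0: a[fast]=0, fast++
slow=0 fast=1: a[fast]=0, fast++
slow=0 fast=2: a[fast]=0, fast++
slow=0 fast=3: a[fast]=0, fast++
slow=0 fast=4: a[fast]=0, fast++
slow=0 fast=5: a[fast]=6≠0 swap→a[0]=6, slow++,fast++
slow=1 fast=6: a[fast]=0, fast++
slow=1 fast=7: a[fast]=0, fast++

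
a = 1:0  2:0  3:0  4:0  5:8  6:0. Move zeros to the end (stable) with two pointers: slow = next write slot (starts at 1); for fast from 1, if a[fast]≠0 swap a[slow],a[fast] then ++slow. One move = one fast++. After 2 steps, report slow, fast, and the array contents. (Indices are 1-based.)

slow=1, fast=3, a=[0, 0, 0, 0, 8, 0]

slow=1 fast=1: a[fast]=0, fast++
slow=1 fast=2: a[fast]=0, fast++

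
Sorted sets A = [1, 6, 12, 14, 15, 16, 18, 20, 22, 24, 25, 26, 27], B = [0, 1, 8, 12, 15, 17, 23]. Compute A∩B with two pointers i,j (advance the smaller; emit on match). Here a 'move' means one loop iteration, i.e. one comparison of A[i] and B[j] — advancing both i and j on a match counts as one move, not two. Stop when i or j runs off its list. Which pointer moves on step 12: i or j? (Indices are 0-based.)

i=0 j=0: 1>0, j++
i=0 j=1: 1==1 emit, i++,j++
i=1 j=2: 6<8, i++
i=2 j=2: 12>8, j++
i=2 j=3: 12==12 emit, i++,j++
i=3 j=4: 14<15, i++
i=4 j=4: 15==15 emit, i++,j++
i=5 j=5: 16<17, i++
i=6 j=5: 18>17, j++
i=6 j=6: 18<23, i++
i=7 j=6: 20<23, i++
i=8 j=6: 22<23, i++

i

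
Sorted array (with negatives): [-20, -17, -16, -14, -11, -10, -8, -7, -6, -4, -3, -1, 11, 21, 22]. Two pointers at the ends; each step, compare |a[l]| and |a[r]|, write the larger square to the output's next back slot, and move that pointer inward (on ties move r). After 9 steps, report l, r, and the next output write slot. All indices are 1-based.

l=7, r=12, next write slot=6

[1,15] |-20|<=|22| out[15]=484 → r--
[1,14] |-20|<=|21| out[14]=441 → r--
[1,13] |-20|>|11| out[13]=400 → l++
[2,13] |-17|>|11| out[12]=289 → l++
[3,13] |-16|>|11| out[11]=256 → l++
[4,13] |-14|>|11| out[10]=196 → l++
[5,13] |-11|<=|11| out[9]=121 → r--
[5,12] |-11|>|-1| out[8]=121 → l++
[6,12] |-10|>|-1| out[7]=100 → l++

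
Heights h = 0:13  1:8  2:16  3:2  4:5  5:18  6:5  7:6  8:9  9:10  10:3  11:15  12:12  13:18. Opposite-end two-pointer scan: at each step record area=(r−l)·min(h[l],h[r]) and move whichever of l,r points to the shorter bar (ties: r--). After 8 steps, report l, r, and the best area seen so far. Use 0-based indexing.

[0,13] min(13,18)*13=169 best=169 * → l++
[1,13] min(8,18)*12=96 best=169 → l++
[2,13] min(16,18)*11=176 best=176 * → l++
[3,13] min(2,18)*10=20 best=176 → l++
[4,13] min(5,18)*9=45 best=176 → l++
[5,13] min(18,18)*8=144 best=176 → r--
[5,12] min(18,12)*7=84 best=176 → r--
[5,11] min(18,15)*6=90 best=176 → r--

l=5, r=10, best area=176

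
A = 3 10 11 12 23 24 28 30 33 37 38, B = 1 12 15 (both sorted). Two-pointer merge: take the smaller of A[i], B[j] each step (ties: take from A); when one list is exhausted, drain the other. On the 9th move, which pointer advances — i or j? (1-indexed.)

i

i=1 j=1: A[i]=3>B[j]=1 take 1, j++
i=1 j=2: A[i]=3<=B[j]=12 take 3, i++
i=2 j=2: A[i]=10<=B[j]=12 take 10, i++
i=3 j=2: A[i]=11<=B[j]=12 take 11, i++
i=4 j=2: A[i]=12<=B[j]=12 take 12, i++
i=5 j=2: A[i]=23>B[j]=12 take 12, j++
i=5 j=3: A[i]=23>B[j]=15 take 15, j++
i=5 j=4: B done, take A[i]=23, i++
i=6 j=4: B done, take A[i]=24, i++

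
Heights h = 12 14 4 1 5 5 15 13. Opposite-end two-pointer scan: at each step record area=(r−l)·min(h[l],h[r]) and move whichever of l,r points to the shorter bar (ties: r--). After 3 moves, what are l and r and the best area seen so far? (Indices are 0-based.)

l=0 r=7: min(12,13)*7=84 best=84 *, l++
l=1 r=7: min(14,13)*6=78 best=84, r--
l=1 r=6: min(14,15)*5=70 best=84, l++

l=2, r=6, best area=84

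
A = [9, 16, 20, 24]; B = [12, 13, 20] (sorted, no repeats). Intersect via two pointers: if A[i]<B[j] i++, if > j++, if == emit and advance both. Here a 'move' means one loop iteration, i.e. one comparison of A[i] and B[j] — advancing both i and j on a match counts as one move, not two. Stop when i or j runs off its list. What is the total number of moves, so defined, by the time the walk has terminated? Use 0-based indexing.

[i=0,j=0] 9<12 → i++
[i=1,j=0] 16>12 → j++
[i=1,j=1] 16>13 → j++
[i=1,j=2] 16<20 → i++
[i=2,j=2] 20==20 emit → i++,j++

5 moves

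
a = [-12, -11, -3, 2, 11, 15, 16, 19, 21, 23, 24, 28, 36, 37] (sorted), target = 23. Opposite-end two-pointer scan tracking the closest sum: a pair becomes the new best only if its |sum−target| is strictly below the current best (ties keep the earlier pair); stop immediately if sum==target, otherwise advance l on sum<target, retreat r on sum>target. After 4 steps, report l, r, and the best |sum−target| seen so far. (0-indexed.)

l=0 r=13: -12+37=25 d=2 *, r--
l=0 r=12: -12+36=24 d=1 *, r--
l=0 r=11: -12+28=16 d=7, l++
l=1 r=11: -11+28=17 d=6, l++

l=2, r=11, best |Δ|=1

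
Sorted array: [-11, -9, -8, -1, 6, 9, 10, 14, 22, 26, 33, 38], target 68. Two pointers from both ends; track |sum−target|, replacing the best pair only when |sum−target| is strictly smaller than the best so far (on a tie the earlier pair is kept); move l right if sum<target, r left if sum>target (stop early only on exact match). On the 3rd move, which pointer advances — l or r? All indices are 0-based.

l=0 r=11: -11+38=27 d=41 *, l++
l=1 r=11: -9+38=29 d=39 *, l++
l=2 r=11: -8+38=30 d=38 *, l++

l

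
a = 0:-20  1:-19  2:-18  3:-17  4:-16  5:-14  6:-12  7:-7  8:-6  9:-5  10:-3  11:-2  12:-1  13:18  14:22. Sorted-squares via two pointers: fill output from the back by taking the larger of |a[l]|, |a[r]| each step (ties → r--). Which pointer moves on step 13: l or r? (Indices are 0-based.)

l

[0,14] |-20|<=|22| out[14]=484 → r--
[0,13] |-20|>|18| out[13]=400 → l++
[1,13] |-19|>|18| out[12]=361 → l++
[2,13] |-18|<=|18| out[11]=324 → r--
[2,12] |-18|>|-1| out[10]=324 → l++
[3,12] |-17|>|-1| out[9]=289 → l++
[4,12] |-16|>|-1| out[8]=256 → l++
[5,12] |-14|>|-1| out[7]=196 → l++
[6,12] |-12|>|-1| out[6]=144 → l++
[7,12] |-7|>|-1| out[5]=49 → l++
[8,12] |-6|>|-1| out[4]=36 → l++
[9,12] |-5|>|-1| out[3]=25 → l++
[10,12] |-3|>|-1| out[2]=9 → l++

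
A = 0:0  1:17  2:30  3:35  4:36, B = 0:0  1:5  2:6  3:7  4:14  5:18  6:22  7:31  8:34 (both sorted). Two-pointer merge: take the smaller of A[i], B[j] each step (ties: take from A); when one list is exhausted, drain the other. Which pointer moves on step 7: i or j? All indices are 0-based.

i

i=0 j=0: A[i]=0<=B[j]=0 take 0, i++
i=1 j=0: A[i]=17>B[j]=0 take 0, j++
i=1 j=1: A[i]=17>B[j]=5 take 5, j++
i=1 j=2: A[i]=17>B[j]=6 take 6, j++
i=1 j=3: A[i]=17>B[j]=7 take 7, j++
i=1 j=4: A[i]=17>B[j]=14 take 14, j++
i=1 j=5: A[i]=17<=B[j]=18 take 17, i++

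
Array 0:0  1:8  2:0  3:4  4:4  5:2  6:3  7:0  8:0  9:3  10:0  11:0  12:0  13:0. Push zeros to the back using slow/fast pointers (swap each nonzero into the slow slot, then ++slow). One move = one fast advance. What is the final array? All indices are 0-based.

[8, 4, 4, 2, 3, 3, 0, 0, 0, 0, 0, 0, 0, 0]

(s=0,f=0) a[fast]=0 → fast++
(s=0,f=1) a[fast]=8≠0 swap→a[0]=8 → slow++,fast++
(s=1,f=2) a[fast]=0 → fast++
(s=1,f=3) a[fast]=4≠0 swap→a[1]=4 → slow++,fast++
(s=2,f=4) a[fast]=4≠0 swap→a[2]=4 → slow++,fast++
(s=3,f=5) a[fast]=2≠0 swap→a[3]=2 → slow++,fast++
(s=4,f=6) a[fast]=3≠0 swap→a[4]=3 → slow++,fast++
(s=5,f=7) a[fast]=0 → fast++
(s=5,f=8) a[fast]=0 → fast++
(s=5,f=9) a[fast]=3≠0 swap→a[5]=3 → slow++,fast++
(s=6,f=10) a[fast]=0 → fast++
(s=6,f=11) a[fast]=0 → fast++
(s=6,f=12) a[fast]=0 → fast++
(s=6,f=13) a[fast]=0 → fast++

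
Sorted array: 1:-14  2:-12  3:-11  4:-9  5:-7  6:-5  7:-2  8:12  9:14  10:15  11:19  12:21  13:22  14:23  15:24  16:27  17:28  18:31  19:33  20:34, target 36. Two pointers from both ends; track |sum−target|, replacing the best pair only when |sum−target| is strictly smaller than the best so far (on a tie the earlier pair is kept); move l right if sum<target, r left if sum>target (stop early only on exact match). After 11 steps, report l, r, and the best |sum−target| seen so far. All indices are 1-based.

l=1 r=20: -14+34=20 d=16 *, l++
l=2 r=20: -12+34=22 d=14 *, l++
l=3 r=20: -11+34=23 d=13 *, l++
l=4 r=20: -9+34=25 d=11 *, l++
l=5 r=20: -7+34=27 d=9 *, l++
l=6 r=20: -5+34=29 d=7 *, l++
l=7 r=20: -2+34=32 d=4 *, l++
l=8 r=20: 12+34=46 d=10, r--
l=8 r=19: 12+33=45 d=9, r--
l=8 r=18: 12+31=43 d=7, r--
l=8 r=17: 12+28=40 d=4, r--

l=8, r=16, best |Δ|=4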